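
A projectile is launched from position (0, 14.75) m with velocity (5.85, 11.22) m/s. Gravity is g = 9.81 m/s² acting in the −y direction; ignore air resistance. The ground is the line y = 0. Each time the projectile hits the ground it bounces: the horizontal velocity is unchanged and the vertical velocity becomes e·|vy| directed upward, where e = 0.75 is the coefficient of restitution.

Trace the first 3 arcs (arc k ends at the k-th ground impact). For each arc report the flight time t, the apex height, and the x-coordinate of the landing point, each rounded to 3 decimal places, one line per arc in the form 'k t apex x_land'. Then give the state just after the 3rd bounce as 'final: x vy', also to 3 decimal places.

Arc 1: start y=14.750, vy=11.220 → t=3.221, apex=21.166, x_land=18.843, impact vy=-20.379
  bounce: vy ← 0.75·20.379 = 15.284
Arc 2: start y=0.000, vy=15.284 → t=3.116, apex=11.906, x_land=37.072, impact vy=-15.284
  bounce: vy ← 0.75·15.284 = 11.463
Arc 3: start y=0.000, vy=11.463 → t=2.337, apex=6.697, x_land=50.743, impact vy=-11.463
  bounce: vy ← 0.75·11.463 = 8.597

1 3.221 21.166 18.843
2 3.116 11.906 37.072
3 2.337 6.697 50.743
final: 50.743 8.597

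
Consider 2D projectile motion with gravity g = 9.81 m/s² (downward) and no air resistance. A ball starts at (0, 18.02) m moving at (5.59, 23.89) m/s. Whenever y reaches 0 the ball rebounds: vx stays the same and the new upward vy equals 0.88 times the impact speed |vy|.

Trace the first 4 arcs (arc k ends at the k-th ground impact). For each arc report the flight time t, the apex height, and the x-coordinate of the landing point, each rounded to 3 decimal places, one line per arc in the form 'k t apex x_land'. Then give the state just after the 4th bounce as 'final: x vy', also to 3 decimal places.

Arc 1: start y=18.020, vy=23.890 → t=5.534, apex=47.109, x_land=30.937, impact vy=-30.402
  bounce: vy ← 0.88·30.402 = 26.754
Arc 2: start y=0.000, vy=26.754 → t=5.454, apex=36.481, x_land=61.427, impact vy=-26.754
  bounce: vy ← 0.88·26.754 = 23.543
Arc 3: start y=0.000, vy=23.543 → t=4.800, apex=28.251, x_land=88.258, impact vy=-23.543
  bounce: vy ← 0.88·23.543 = 20.718
Arc 4: start y=0.000, vy=20.718 → t=4.224, apex=21.878, x_land=111.870, impact vy=-20.718
  bounce: vy ← 0.88·20.718 = 18.232

1 5.534 47.109 30.937
2 5.454 36.481 61.427
3 4.800 28.251 88.258
4 4.224 21.878 111.870
final: 111.870 18.232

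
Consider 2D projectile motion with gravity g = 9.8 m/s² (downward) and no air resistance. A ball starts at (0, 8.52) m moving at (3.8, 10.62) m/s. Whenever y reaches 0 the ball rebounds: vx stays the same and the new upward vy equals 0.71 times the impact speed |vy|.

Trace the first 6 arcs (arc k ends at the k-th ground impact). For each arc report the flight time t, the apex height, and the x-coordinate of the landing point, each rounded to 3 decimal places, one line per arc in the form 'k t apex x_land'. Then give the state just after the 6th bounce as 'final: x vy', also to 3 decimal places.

Arc 1: start y=8.520, vy=10.620 → t=2.790, apex=14.274, x_land=10.604, impact vy=-16.727
  bounce: vy ← 0.71·16.727 = 11.876
Arc 2: start y=0.000, vy=11.876 → t=2.424, apex=7.196, x_land=19.814, impact vy=-11.876
  bounce: vy ← 0.71·11.876 = 8.432
Arc 3: start y=0.000, vy=8.432 → t=1.721, apex=3.627, x_land=26.353, impact vy=-8.432
  bounce: vy ← 0.71·8.432 = 5.987
Arc 4: start y=0.000, vy=5.987 → t=1.222, apex=1.829, x_land=30.995, impact vy=-5.987
  bounce: vy ← 0.71·5.987 = 4.250
Arc 5: start y=0.000, vy=4.250 → t=0.867, apex=0.922, x_land=34.292, impact vy=-4.250
  bounce: vy ← 0.71·4.250 = 3.018
Arc 6: start y=0.000, vy=3.018 → t=0.616, apex=0.465, x_land=36.632, impact vy=-3.018
  bounce: vy ← 0.71·3.018 = 2.143

1 2.790 14.274 10.604
2 2.424 7.196 19.814
3 1.721 3.627 26.353
4 1.222 1.829 30.995
5 0.867 0.922 34.292
6 0.616 0.465 36.632
final: 36.632 2.143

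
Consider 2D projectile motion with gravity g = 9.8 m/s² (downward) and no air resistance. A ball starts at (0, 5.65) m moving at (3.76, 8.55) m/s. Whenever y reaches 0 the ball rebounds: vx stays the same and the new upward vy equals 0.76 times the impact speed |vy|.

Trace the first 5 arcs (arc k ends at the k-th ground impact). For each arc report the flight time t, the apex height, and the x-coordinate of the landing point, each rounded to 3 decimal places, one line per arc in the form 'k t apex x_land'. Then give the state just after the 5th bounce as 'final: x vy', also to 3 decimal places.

Arc 1: start y=5.650, vy=8.550 → t=2.256, apex=9.380, x_land=8.483, impact vy=-13.559
  bounce: vy ← 0.76·13.559 = 10.305
Arc 2: start y=0.000, vy=10.305 → t=2.103, apex=5.418, x_land=16.390, impact vy=-10.305
  bounce: vy ← 0.76·10.305 = 7.832
Arc 3: start y=0.000, vy=7.832 → t=1.598, apex=3.129, x_land=22.399, impact vy=-7.832
  bounce: vy ← 0.76·7.832 = 5.952
Arc 4: start y=0.000, vy=5.952 → t=1.215, apex=1.807, x_land=26.967, impact vy=-5.952
  bounce: vy ← 0.76·5.952 = 4.524
Arc 5: start y=0.000, vy=4.524 → t=0.923, apex=1.044, x_land=30.438, impact vy=-4.524
  bounce: vy ← 0.76·4.524 = 3.438

1 2.256 9.380 8.483
2 2.103 5.418 16.390
3 1.598 3.129 22.399
4 1.215 1.807 26.967
5 0.923 1.044 30.438
final: 30.438 3.438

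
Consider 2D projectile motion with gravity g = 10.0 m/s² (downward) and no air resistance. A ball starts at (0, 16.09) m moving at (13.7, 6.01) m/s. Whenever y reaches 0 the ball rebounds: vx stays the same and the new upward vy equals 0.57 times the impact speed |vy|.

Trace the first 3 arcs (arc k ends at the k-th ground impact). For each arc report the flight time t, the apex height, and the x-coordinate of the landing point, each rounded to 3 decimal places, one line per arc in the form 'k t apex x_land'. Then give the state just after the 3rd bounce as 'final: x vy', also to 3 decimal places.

1 2.493 17.896 34.152
2 2.157 5.814 63.700
3 1.229 1.889 80.542
final: 80.542 3.504

Arc 1: start y=16.090, vy=6.010 → t=2.493, apex=17.896, x_land=34.152, impact vy=-18.919
  bounce: vy ← 0.57·18.919 = 10.784
Arc 2: start y=0.000, vy=10.784 → t=2.157, apex=5.814, x_land=63.700, impact vy=-10.784
  bounce: vy ← 0.57·10.784 = 6.147
Arc 3: start y=0.000, vy=6.147 → t=1.229, apex=1.889, x_land=80.542, impact vy=-6.147
  bounce: vy ← 0.57·6.147 = 3.504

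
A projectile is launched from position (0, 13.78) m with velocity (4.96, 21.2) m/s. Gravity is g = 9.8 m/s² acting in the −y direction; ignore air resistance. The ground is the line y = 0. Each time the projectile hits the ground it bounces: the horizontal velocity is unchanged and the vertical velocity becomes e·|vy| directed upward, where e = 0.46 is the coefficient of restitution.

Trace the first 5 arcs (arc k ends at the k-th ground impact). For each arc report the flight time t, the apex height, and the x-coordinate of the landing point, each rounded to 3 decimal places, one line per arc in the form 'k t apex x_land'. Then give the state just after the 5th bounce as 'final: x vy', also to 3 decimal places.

1 4.900 36.711 24.306
2 2.518 7.768 36.796
3 1.158 1.644 42.542
4 0.533 0.348 45.185
5 0.245 0.074 46.400
final: 46.400 0.552

Arc 1: start y=13.780, vy=21.200 → t=4.900, apex=36.711, x_land=24.306, impact vy=-26.824
  bounce: vy ← 0.46·26.824 = 12.339
Arc 2: start y=0.000, vy=12.339 → t=2.518, apex=7.768, x_land=36.796, impact vy=-12.339
  bounce: vy ← 0.46·12.339 = 5.676
Arc 3: start y=0.000, vy=5.676 → t=1.158, apex=1.644, x_land=42.542, impact vy=-5.676
  bounce: vy ← 0.46·5.676 = 2.611
Arc 4: start y=0.000, vy=2.611 → t=0.533, apex=0.348, x_land=45.185, impact vy=-2.611
  bounce: vy ← 0.46·2.611 = 1.201
Arc 5: start y=0.000, vy=1.201 → t=0.245, apex=0.074, x_land=46.400, impact vy=-1.201
  bounce: vy ← 0.46·1.201 = 0.552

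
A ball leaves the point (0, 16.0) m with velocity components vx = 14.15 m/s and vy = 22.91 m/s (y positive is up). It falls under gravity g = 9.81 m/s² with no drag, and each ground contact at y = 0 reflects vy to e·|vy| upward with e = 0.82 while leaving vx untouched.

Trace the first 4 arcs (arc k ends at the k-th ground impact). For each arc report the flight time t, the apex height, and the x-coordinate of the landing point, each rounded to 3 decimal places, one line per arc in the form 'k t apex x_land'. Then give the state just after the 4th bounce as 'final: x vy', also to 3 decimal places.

1 5.288 42.752 74.820
2 4.842 28.746 143.331
3 3.970 19.329 199.509
4 3.256 12.997 245.576
final: 245.576 13.094

Arc 1: start y=16.000, vy=22.910 → t=5.288, apex=42.752, x_land=74.820, impact vy=-28.962
  bounce: vy ← 0.82·28.962 = 23.749
Arc 2: start y=0.000, vy=23.749 → t=4.842, apex=28.746, x_land=143.331, impact vy=-23.749
  bounce: vy ← 0.82·23.749 = 19.474
Arc 3: start y=0.000, vy=19.474 → t=3.970, apex=19.329, x_land=199.509, impact vy=-19.474
  bounce: vy ← 0.82·19.474 = 15.969
Arc 4: start y=0.000, vy=15.969 → t=3.256, apex=12.997, x_land=245.576, impact vy=-15.969
  bounce: vy ← 0.82·15.969 = 13.094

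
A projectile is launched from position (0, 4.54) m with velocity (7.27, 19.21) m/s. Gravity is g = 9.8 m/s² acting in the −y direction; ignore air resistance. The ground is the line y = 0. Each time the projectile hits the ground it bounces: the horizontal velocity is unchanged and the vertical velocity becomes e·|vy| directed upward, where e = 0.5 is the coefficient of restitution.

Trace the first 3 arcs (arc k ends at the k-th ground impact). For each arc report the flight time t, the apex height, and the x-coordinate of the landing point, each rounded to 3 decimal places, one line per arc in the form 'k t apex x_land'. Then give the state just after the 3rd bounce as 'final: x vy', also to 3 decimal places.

Arc 1: start y=4.540, vy=19.210 → t=4.144, apex=23.368, x_land=30.127, impact vy=-21.401
  bounce: vy ← 0.5·21.401 = 10.701
Arc 2: start y=0.000, vy=10.701 → t=2.184, apex=5.842, x_land=46.003, impact vy=-10.701
  bounce: vy ← 0.5·10.701 = 5.350
Arc 3: start y=0.000, vy=5.350 → t=1.092, apex=1.460, x_land=53.941, impact vy=-5.350
  bounce: vy ← 0.5·5.350 = 2.675

1 4.144 23.368 30.127
2 2.184 5.842 46.003
3 1.092 1.460 53.941
final: 53.941 2.675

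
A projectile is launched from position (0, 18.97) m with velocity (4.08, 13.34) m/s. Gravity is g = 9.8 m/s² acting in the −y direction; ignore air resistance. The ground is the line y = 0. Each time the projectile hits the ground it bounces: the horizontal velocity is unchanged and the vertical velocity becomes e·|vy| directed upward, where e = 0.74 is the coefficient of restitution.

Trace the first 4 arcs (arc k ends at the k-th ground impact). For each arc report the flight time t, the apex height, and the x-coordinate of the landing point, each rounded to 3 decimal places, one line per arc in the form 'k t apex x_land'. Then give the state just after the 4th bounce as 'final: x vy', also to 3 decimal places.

1 3.754 28.049 15.315
2 3.541 15.360 29.763
3 2.620 8.411 40.454
4 1.939 4.606 48.365
final: 48.365 7.031

Arc 1: start y=18.970, vy=13.340 → t=3.754, apex=28.049, x_land=15.315, impact vy=-23.447
  bounce: vy ← 0.74·23.447 = 17.351
Arc 2: start y=0.000, vy=17.351 → t=3.541, apex=15.360, x_land=29.763, impact vy=-17.351
  bounce: vy ← 0.74·17.351 = 12.840
Arc 3: start y=0.000, vy=12.840 → t=2.620, apex=8.411, x_land=40.454, impact vy=-12.840
  bounce: vy ← 0.74·12.840 = 9.501
Arc 4: start y=0.000, vy=9.501 → t=1.939, apex=4.606, x_land=48.365, impact vy=-9.501
  bounce: vy ← 0.74·9.501 = 7.031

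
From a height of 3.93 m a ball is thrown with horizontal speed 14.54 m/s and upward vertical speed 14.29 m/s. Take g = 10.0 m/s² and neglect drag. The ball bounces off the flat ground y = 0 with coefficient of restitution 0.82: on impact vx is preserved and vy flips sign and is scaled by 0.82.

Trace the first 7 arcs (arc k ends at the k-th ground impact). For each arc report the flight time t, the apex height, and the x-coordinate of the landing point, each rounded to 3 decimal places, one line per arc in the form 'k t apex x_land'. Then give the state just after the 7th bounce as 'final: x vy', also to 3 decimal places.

1 3.111 14.140 45.229
2 2.758 9.508 85.330
3 2.262 6.393 118.212
4 1.854 4.299 145.176
5 1.521 2.890 167.286
6 1.247 1.944 185.417
7 1.022 1.307 200.284
final: 200.284 4.192

Arc 1: start y=3.930, vy=14.290 → t=3.111, apex=14.140, x_land=45.229, impact vy=-16.817
  bounce: vy ← 0.82·16.817 = 13.790
Arc 2: start y=0.000, vy=13.790 → t=2.758, apex=9.508, x_land=85.330, impact vy=-13.790
  bounce: vy ← 0.82·13.790 = 11.308
Arc 3: start y=0.000, vy=11.308 → t=2.262, apex=6.393, x_land=118.212, impact vy=-11.308
  bounce: vy ← 0.82·11.308 = 9.272
Arc 4: start y=0.000, vy=9.272 → t=1.854, apex=4.299, x_land=145.176, impact vy=-9.272
  bounce: vy ← 0.82·9.272 = 7.603
Arc 5: start y=0.000, vy=7.603 → t=1.521, apex=2.890, x_land=167.286, impact vy=-7.603
  bounce: vy ← 0.82·7.603 = 6.235
Arc 6: start y=0.000, vy=6.235 → t=1.247, apex=1.944, x_land=185.417, impact vy=-6.235
  bounce: vy ← 0.82·6.235 = 5.112
Arc 7: start y=0.000, vy=5.112 → t=1.022, apex=1.307, x_land=200.284, impact vy=-5.112
  bounce: vy ← 0.82·5.112 = 4.192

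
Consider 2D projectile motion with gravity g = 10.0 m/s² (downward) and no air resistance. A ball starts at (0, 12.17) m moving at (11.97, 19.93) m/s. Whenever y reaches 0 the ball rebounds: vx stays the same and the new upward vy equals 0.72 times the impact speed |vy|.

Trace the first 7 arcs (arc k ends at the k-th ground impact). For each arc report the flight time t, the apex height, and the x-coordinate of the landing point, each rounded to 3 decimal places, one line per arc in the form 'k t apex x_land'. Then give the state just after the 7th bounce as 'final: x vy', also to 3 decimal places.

Arc 1: start y=12.170, vy=19.930 → t=4.524, apex=32.030, x_land=54.152, impact vy=-25.310
  bounce: vy ← 0.72·25.310 = 18.223
Arc 2: start y=0.000, vy=18.223 → t=3.645, apex=16.604, x_land=97.779, impact vy=-18.223
  bounce: vy ← 0.72·18.223 = 13.121
Arc 3: start y=0.000, vy=13.121 → t=2.624, apex=8.608, x_land=129.190, impact vy=-13.121
  bounce: vy ← 0.72·13.121 = 9.447
Arc 4: start y=0.000, vy=9.447 → t=1.889, apex=4.462, x_land=151.806, impact vy=-9.447
  bounce: vy ← 0.72·9.447 = 6.802
Arc 5: start y=0.000, vy=6.802 → t=1.360, apex=2.313, x_land=168.090, impact vy=-6.802
  bounce: vy ← 0.72·6.802 = 4.897
Arc 6: start y=0.000, vy=4.897 → t=0.979, apex=1.199, x_land=179.814, impact vy=-4.897
  bounce: vy ← 0.72·4.897 = 3.526
Arc 7: start y=0.000, vy=3.526 → t=0.705, apex=0.622, x_land=188.255, impact vy=-3.526
  bounce: vy ← 0.72·3.526 = 2.539

1 4.524 32.030 54.152
2 3.645 16.604 97.779
3 2.624 8.608 129.190
4 1.889 4.462 151.806
5 1.360 2.313 168.090
6 0.979 1.199 179.814
7 0.705 0.622 188.255
final: 188.255 2.539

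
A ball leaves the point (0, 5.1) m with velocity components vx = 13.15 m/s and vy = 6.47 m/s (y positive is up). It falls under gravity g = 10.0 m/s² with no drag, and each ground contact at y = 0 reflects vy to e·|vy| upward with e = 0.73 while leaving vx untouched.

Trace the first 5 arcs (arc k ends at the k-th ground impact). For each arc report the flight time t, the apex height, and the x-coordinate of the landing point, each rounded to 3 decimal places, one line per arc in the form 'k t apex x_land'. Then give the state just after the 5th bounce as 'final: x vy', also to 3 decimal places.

Arc 1: start y=5.100, vy=6.470 → t=1.846, apex=7.193, x_land=24.280, impact vy=-11.994
  bounce: vy ← 0.73·11.994 = 8.756
Arc 2: start y=0.000, vy=8.756 → t=1.751, apex=3.833, x_land=47.308, impact vy=-8.756
  bounce: vy ← 0.73·8.756 = 6.392
Arc 3: start y=0.000, vy=6.392 → t=1.278, apex=2.043, x_land=64.118, impact vy=-6.392
  bounce: vy ← 0.73·6.392 = 4.666
Arc 4: start y=0.000, vy=4.666 → t=0.933, apex=1.089, x_land=76.390, impact vy=-4.666
  bounce: vy ← 0.73·4.666 = 3.406
Arc 5: start y=0.000, vy=3.406 → t=0.681, apex=0.580, x_land=85.348, impact vy=-3.406
  bounce: vy ← 0.73·3.406 = 2.486

1 1.846 7.193 24.280
2 1.751 3.833 47.308
3 1.278 2.043 64.118
4 0.933 1.089 76.390
5 0.681 0.580 85.348
final: 85.348 2.486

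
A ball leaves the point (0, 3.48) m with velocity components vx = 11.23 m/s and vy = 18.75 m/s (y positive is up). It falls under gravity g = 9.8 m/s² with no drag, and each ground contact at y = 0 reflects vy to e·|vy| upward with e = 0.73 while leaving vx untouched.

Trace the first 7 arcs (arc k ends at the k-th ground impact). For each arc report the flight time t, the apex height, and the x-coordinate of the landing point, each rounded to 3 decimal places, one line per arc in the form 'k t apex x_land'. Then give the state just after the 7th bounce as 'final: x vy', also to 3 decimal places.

Arc 1: start y=3.480, vy=18.750 → t=4.004, apex=21.417, x_land=44.964, impact vy=-20.488
  bounce: vy ← 0.73·20.488 = 14.956
Arc 2: start y=0.000, vy=14.956 → t=3.052, apex=11.413, x_land=79.242, impact vy=-14.956
  bounce: vy ← 0.73·14.956 = 10.918
Arc 3: start y=0.000, vy=10.918 → t=2.228, apex=6.082, x_land=104.264, impact vy=-10.918
  bounce: vy ← 0.73·10.918 = 7.970
Arc 4: start y=0.000, vy=7.970 → t=1.627, apex=3.241, x_land=122.531, impact vy=-7.970
  bounce: vy ← 0.73·7.970 = 5.818
Arc 5: start y=0.000, vy=5.818 → t=1.187, apex=1.727, x_land=135.866, impact vy=-5.818
  bounce: vy ← 0.73·5.818 = 4.247
Arc 6: start y=0.000, vy=4.247 → t=0.867, apex=0.920, x_land=145.600, impact vy=-4.247
  bounce: vy ← 0.73·4.247 = 3.101
Arc 7: start y=0.000, vy=3.101 → t=0.633, apex=0.490, x_land=152.706, impact vy=-3.101
  bounce: vy ← 0.73·3.101 = 2.263

1 4.004 21.417 44.964
2 3.052 11.413 79.242
3 2.228 6.082 104.264
4 1.627 3.241 122.531
5 1.187 1.727 135.866
6 0.867 0.920 145.600
7 0.633 0.490 152.706
final: 152.706 2.263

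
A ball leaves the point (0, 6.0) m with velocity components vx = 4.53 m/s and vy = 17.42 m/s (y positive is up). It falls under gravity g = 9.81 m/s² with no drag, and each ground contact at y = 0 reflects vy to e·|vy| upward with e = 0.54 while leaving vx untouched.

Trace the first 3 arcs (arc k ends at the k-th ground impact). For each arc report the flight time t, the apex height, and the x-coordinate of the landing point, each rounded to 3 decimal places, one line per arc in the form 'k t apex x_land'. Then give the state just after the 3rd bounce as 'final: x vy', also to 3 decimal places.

1 3.868 21.467 17.521
2 2.259 6.260 27.756
3 1.220 1.825 33.283
final: 33.283 3.232

Arc 1: start y=6.000, vy=17.420 → t=3.868, apex=21.467, x_land=17.521, impact vy=-20.523
  bounce: vy ← 0.54·20.523 = 11.082
Arc 2: start y=0.000, vy=11.082 → t=2.259, apex=6.260, x_land=27.756, impact vy=-11.082
  bounce: vy ← 0.54·11.082 = 5.984
Arc 3: start y=0.000, vy=5.984 → t=1.220, apex=1.825, x_land=33.283, impact vy=-5.984
  bounce: vy ← 0.54·5.984 = 3.232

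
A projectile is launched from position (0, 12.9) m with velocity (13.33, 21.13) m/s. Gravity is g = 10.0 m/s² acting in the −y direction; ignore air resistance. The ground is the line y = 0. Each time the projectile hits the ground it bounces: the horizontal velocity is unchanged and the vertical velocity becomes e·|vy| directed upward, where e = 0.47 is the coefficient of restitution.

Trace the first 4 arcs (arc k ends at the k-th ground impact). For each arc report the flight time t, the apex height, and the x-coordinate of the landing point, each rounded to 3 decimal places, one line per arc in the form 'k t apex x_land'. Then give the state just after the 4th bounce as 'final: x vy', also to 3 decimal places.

Arc 1: start y=12.900, vy=21.130 → t=4.767, apex=35.224, x_land=63.547, impact vy=-26.542
  bounce: vy ← 0.47·26.542 = 12.475
Arc 2: start y=0.000, vy=12.475 → t=2.495, apex=7.781, x_land=96.804, impact vy=-12.475
  bounce: vy ← 0.47·12.475 = 5.863
Arc 3: start y=0.000, vy=5.863 → t=1.173, apex=1.719, x_land=112.435, impact vy=-5.863
  bounce: vy ← 0.47·5.863 = 2.756
Arc 4: start y=0.000, vy=2.756 → t=0.551, apex=0.380, x_land=119.782, impact vy=-2.756
  bounce: vy ← 0.47·2.756 = 1.295

1 4.767 35.224 63.547
2 2.495 7.781 96.804
3 1.173 1.719 112.435
4 0.551 0.380 119.782
final: 119.782 1.295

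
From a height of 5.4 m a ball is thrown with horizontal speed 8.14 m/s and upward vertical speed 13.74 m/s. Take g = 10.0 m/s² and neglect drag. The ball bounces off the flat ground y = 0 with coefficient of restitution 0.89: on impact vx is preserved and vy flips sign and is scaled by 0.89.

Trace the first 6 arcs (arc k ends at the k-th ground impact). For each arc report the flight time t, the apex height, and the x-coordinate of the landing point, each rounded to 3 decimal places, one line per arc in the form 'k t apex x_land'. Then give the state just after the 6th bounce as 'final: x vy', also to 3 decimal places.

1 3.097 14.839 25.208
2 3.066 11.754 50.169
3 2.729 9.311 72.384
4 2.429 7.375 92.156
5 2.162 5.842 109.753
6 1.924 4.627 125.415
final: 125.415 8.562

Arc 1: start y=5.400, vy=13.740 → t=3.097, apex=14.839, x_land=25.208, impact vy=-17.228
  bounce: vy ← 0.89·17.228 = 15.332
Arc 2: start y=0.000, vy=15.332 → t=3.066, apex=11.754, x_land=50.169, impact vy=-15.332
  bounce: vy ← 0.89·15.332 = 13.646
Arc 3: start y=0.000, vy=13.646 → t=2.729, apex=9.311, x_land=72.384, impact vy=-13.646
  bounce: vy ← 0.89·13.646 = 12.145
Arc 4: start y=0.000, vy=12.145 → t=2.429, apex=7.375, x_land=92.156, impact vy=-12.145
  bounce: vy ← 0.89·12.145 = 10.809
Arc 5: start y=0.000, vy=10.809 → t=2.162, apex=5.842, x_land=109.753, impact vy=-10.809
  bounce: vy ← 0.89·10.809 = 9.620
Arc 6: start y=0.000, vy=9.620 → t=1.924, apex=4.627, x_land=125.415, impact vy=-9.620
  bounce: vy ← 0.89·9.620 = 8.562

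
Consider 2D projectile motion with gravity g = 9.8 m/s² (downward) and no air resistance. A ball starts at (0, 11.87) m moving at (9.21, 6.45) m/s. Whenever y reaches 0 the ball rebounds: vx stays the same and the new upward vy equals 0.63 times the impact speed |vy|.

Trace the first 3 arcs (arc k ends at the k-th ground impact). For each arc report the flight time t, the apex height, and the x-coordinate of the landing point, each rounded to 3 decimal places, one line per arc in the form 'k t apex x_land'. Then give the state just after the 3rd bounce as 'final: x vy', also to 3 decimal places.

1 2.348 13.993 21.625
2 2.129 5.554 41.235
3 1.341 2.204 53.590
final: 53.590 4.141

Arc 1: start y=11.870, vy=6.450 → t=2.348, apex=13.993, x_land=21.625, impact vy=-16.561
  bounce: vy ← 0.63·16.561 = 10.433
Arc 2: start y=0.000, vy=10.433 → t=2.129, apex=5.554, x_land=41.235, impact vy=-10.433
  bounce: vy ← 0.63·10.433 = 6.573
Arc 3: start y=0.000, vy=6.573 → t=1.341, apex=2.204, x_land=53.590, impact vy=-6.573
  bounce: vy ← 0.63·6.573 = 4.141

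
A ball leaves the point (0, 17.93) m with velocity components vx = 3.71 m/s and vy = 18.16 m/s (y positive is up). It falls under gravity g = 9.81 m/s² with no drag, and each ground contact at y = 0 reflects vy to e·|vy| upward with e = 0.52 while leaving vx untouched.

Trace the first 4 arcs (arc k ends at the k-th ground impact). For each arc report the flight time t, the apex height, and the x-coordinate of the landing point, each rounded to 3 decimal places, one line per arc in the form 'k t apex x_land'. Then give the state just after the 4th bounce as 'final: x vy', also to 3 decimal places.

Arc 1: start y=17.930, vy=18.160 → t=4.512, apex=34.739, x_land=16.741, impact vy=-26.107
  bounce: vy ← 0.52·26.107 = 13.576
Arc 2: start y=0.000, vy=13.576 → t=2.768, apex=9.393, x_land=27.009, impact vy=-13.576
  bounce: vy ← 0.52·13.576 = 7.059
Arc 3: start y=0.000, vy=7.059 → t=1.439, apex=2.540, x_land=32.349, impact vy=-7.059
  bounce: vy ← 0.52·7.059 = 3.671
Arc 4: start y=0.000, vy=3.671 → t=0.748, apex=0.687, x_land=35.125, impact vy=-3.671
  bounce: vy ← 0.52·3.671 = 1.909

1 4.512 34.739 16.741
2 2.768 9.393 27.009
3 1.439 2.540 32.349
4 0.748 0.687 35.125
final: 35.125 1.909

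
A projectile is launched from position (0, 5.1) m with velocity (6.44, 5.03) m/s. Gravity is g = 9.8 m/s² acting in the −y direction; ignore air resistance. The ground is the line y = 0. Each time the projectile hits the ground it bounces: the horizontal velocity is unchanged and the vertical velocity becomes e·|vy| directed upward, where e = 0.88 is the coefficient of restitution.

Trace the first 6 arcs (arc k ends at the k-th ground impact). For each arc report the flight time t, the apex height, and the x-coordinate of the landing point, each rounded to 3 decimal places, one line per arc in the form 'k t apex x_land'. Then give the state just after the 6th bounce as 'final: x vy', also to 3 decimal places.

Arc 1: start y=5.100, vy=5.030 → t=1.655, apex=6.391, x_land=10.660, impact vy=-11.192
  bounce: vy ← 0.88·11.192 = 9.849
Arc 2: start y=0.000, vy=9.849 → t=2.010, apex=4.949, x_land=23.605, impact vy=-9.849
  bounce: vy ← 0.88·9.849 = 8.667
Arc 3: start y=0.000, vy=8.667 → t=1.769, apex=3.833, x_land=34.996, impact vy=-8.667
  bounce: vy ← 0.88·8.667 = 7.627
Arc 4: start y=0.000, vy=7.627 → t=1.557, apex=2.968, x_land=45.020, impact vy=-7.627
  bounce: vy ← 0.88·7.627 = 6.712
Arc 5: start y=0.000, vy=6.712 → t=1.370, apex=2.298, x_land=53.841, impact vy=-6.712
  bounce: vy ← 0.88·6.712 = 5.906
Arc 6: start y=0.000, vy=5.906 → t=1.205, apex=1.780, x_land=61.604, impact vy=-5.906
  bounce: vy ← 0.88·5.906 = 5.198

1 1.655 6.391 10.660
2 2.010 4.949 23.605
3 1.769 3.833 34.996
4 1.557 2.968 45.020
5 1.370 2.298 53.841
6 1.205 1.780 61.604
final: 61.604 5.198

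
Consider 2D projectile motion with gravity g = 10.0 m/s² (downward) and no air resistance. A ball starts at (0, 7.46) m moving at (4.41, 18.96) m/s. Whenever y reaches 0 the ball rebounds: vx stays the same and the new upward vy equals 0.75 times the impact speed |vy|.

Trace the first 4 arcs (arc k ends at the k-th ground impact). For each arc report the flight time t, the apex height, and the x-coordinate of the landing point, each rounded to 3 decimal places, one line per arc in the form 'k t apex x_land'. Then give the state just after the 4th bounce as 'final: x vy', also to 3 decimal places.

1 4.151 25.434 18.308
2 3.383 14.307 33.227
3 2.537 8.048 44.417
4 1.903 4.527 52.809
final: 52.809 7.136

Arc 1: start y=7.460, vy=18.960 → t=4.151, apex=25.434, x_land=18.308, impact vy=-22.554
  bounce: vy ← 0.75·22.554 = 16.915
Arc 2: start y=0.000, vy=16.915 → t=3.383, apex=14.307, x_land=33.227, impact vy=-16.915
  bounce: vy ← 0.75·16.915 = 12.687
Arc 3: start y=0.000, vy=12.687 → t=2.537, apex=8.048, x_land=44.417, impact vy=-12.687
  bounce: vy ← 0.75·12.687 = 9.515
Arc 4: start y=0.000, vy=9.515 → t=1.903, apex=4.527, x_land=52.809, impact vy=-9.515
  bounce: vy ← 0.75·9.515 = 7.136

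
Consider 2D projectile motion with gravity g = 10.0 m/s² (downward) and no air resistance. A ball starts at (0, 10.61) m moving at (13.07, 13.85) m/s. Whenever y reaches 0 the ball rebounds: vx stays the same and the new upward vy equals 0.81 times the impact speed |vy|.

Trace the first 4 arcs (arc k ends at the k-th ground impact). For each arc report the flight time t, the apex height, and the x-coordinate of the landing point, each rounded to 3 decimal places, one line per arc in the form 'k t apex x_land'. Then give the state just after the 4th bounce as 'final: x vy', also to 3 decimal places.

Arc 1: start y=10.610, vy=13.850 → t=3.395, apex=20.201, x_land=44.373, impact vy=-20.100
  bounce: vy ← 0.81·20.100 = 16.281
Arc 2: start y=0.000, vy=16.281 → t=3.256, apex=13.254, x_land=86.932, impact vy=-16.281
  bounce: vy ← 0.81·16.281 = 13.188
Arc 3: start y=0.000, vy=13.188 → t=2.638, apex=8.696, x_land=121.405, impact vy=-13.188
  bounce: vy ← 0.81·13.188 = 10.682
Arc 4: start y=0.000, vy=10.682 → t=2.136, apex=5.705, x_land=149.328, impact vy=-10.682
  bounce: vy ← 0.81·10.682 = 8.653

1 3.395 20.201 44.373
2 3.256 13.254 86.932
3 2.638 8.696 121.405
4 2.136 5.705 149.328
final: 149.328 8.653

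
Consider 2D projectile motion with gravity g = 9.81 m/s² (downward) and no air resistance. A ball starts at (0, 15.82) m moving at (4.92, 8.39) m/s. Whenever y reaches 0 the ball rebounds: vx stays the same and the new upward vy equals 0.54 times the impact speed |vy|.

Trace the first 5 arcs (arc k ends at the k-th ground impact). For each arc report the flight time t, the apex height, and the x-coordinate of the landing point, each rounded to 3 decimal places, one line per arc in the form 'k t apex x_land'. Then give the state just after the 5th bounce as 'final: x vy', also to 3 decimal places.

Arc 1: start y=15.820, vy=8.390 → t=2.844, apex=19.408, x_land=13.994, impact vy=-19.514
  bounce: vy ← 0.54·19.514 = 10.537
Arc 2: start y=0.000, vy=10.537 → t=2.148, apex=5.659, x_land=24.564, impact vy=-10.537
  bounce: vy ← 0.54·10.537 = 5.690
Arc 3: start y=0.000, vy=5.690 → t=1.160, apex=1.650, x_land=30.272, impact vy=-5.690
  bounce: vy ← 0.54·5.690 = 3.073
Arc 4: start y=0.000, vy=3.073 → t=0.626, apex=0.481, x_land=33.354, impact vy=-3.073
  bounce: vy ← 0.54·3.073 = 1.659
Arc 5: start y=0.000, vy=1.659 → t=0.338, apex=0.140, x_land=35.018, impact vy=-1.659
  bounce: vy ← 0.54·1.659 = 0.896

1 2.844 19.408 13.994
2 2.148 5.659 24.564
3 1.160 1.650 30.272
4 0.626 0.481 33.354
5 0.338 0.140 35.018
final: 35.018 0.896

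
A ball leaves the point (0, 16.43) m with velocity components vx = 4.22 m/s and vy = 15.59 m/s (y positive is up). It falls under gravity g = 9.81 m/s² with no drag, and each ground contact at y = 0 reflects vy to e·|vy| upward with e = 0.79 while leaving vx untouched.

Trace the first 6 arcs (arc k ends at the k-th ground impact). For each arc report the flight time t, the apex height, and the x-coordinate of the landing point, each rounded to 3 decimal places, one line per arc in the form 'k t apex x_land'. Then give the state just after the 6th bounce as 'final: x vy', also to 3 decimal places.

Arc 1: start y=16.430, vy=15.590 → t=4.013, apex=28.818, x_land=16.935, impact vy=-23.778
  bounce: vy ← 0.79·23.778 = 18.785
Arc 2: start y=0.000, vy=18.785 → t=3.830, apex=17.985, x_land=33.097, impact vy=-18.785
  bounce: vy ← 0.79·18.785 = 14.840
Arc 3: start y=0.000, vy=14.840 → t=3.025, apex=11.225, x_land=45.864, impact vy=-14.840
  bounce: vy ← 0.79·14.840 = 11.724
Arc 4: start y=0.000, vy=11.724 → t=2.390, apex=7.005, x_land=55.951, impact vy=-11.724
  bounce: vy ← 0.79·11.724 = 9.262
Arc 5: start y=0.000, vy=9.262 → t=1.888, apex=4.372, x_land=63.919, impact vy=-9.262
  bounce: vy ← 0.79·9.262 = 7.317
Arc 6: start y=0.000, vy=7.317 → t=1.492, apex=2.729, x_land=70.214, impact vy=-7.317
  bounce: vy ← 0.79·7.317 = 5.780

1 4.013 28.818 16.935
2 3.830 17.985 33.097
3 3.025 11.225 45.864
4 2.390 7.005 55.951
5 1.888 4.372 63.919
6 1.492 2.729 70.214
final: 70.214 5.780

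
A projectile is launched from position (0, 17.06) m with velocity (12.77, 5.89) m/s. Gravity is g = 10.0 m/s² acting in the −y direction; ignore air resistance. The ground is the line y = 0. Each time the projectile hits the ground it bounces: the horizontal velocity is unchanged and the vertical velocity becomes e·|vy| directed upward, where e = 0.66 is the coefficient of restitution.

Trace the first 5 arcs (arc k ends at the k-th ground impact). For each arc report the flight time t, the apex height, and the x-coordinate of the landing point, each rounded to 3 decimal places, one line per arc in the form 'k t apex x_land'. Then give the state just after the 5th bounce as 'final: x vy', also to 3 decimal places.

Arc 1: start y=17.060, vy=5.890 → t=2.528, apex=18.795, x_land=32.280, impact vy=-19.388
  bounce: vy ← 0.66·19.388 = 12.796
Arc 2: start y=0.000, vy=12.796 → t=2.559, apex=8.187, x_land=64.961, impact vy=-12.796
  bounce: vy ← 0.66·12.796 = 8.445
Arc 3: start y=0.000, vy=8.445 → t=1.689, apex=3.566, x_land=86.531, impact vy=-8.445
  bounce: vy ← 0.66·8.445 = 5.574
Arc 4: start y=0.000, vy=5.574 → t=1.115, apex=1.553, x_land=100.766, impact vy=-5.574
  bounce: vy ← 0.66·5.574 = 3.679
Arc 5: start y=0.000, vy=3.679 → t=0.736, apex=0.677, x_land=110.162, impact vy=-3.679
  bounce: vy ← 0.66·3.679 = 2.428

1 2.528 18.795 32.280
2 2.559 8.187 64.961
3 1.689 3.566 86.531
4 1.115 1.553 100.766
5 0.736 0.677 110.162
final: 110.162 2.428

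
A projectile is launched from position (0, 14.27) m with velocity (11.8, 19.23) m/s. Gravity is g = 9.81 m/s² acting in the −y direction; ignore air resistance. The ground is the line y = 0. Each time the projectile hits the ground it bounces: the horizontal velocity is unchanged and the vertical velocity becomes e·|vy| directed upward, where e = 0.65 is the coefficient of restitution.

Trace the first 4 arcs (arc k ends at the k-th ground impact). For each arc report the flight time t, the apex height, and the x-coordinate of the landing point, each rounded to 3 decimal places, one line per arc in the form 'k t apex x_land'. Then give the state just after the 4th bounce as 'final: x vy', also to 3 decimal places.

Arc 1: start y=14.270, vy=19.230 → t=4.559, apex=33.118, x_land=53.792, impact vy=-25.491
  bounce: vy ← 0.65·25.491 = 16.569
Arc 2: start y=0.000, vy=16.569 → t=3.378, apex=13.992, x_land=93.652, impact vy=-16.569
  bounce: vy ← 0.65·16.569 = 10.770
Arc 3: start y=0.000, vy=10.770 → t=2.196, apex=5.912, x_land=119.561, impact vy=-10.770
  bounce: vy ← 0.65·10.770 = 7.000
Arc 4: start y=0.000, vy=7.000 → t=1.427, apex=2.498, x_land=136.402, impact vy=-7.000
  bounce: vy ← 0.65·7.000 = 4.550

1 4.559 33.118 53.792
2 3.378 13.992 93.652
3 2.196 5.912 119.561
4 1.427 2.498 136.402
final: 136.402 4.550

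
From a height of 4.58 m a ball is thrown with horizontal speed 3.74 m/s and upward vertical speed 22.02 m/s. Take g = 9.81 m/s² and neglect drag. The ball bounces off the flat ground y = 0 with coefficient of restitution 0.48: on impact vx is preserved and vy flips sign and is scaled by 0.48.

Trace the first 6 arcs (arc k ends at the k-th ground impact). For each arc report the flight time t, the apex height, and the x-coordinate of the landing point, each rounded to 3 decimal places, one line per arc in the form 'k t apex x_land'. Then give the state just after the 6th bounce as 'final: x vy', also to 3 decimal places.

Arc 1: start y=4.580, vy=22.020 → t=4.688, apex=29.294, x_land=17.535, impact vy=-23.974
  bounce: vy ← 0.48·23.974 = 11.507
Arc 2: start y=0.000, vy=11.507 → t=2.346, apex=6.749, x_land=26.309, impact vy=-11.507
  bounce: vy ← 0.48·11.507 = 5.524
Arc 3: start y=0.000, vy=5.524 → t=1.126, apex=1.555, x_land=30.521, impact vy=-5.524
  bounce: vy ← 0.48·5.524 = 2.651
Arc 4: start y=0.000, vy=2.651 → t=0.541, apex=0.358, x_land=32.542, impact vy=-2.651
  bounce: vy ← 0.48·2.651 = 1.273
Arc 5: start y=0.000, vy=1.273 → t=0.259, apex=0.083, x_land=33.513, impact vy=-1.273
  bounce: vy ← 0.48·1.273 = 0.611
Arc 6: start y=0.000, vy=0.611 → t=0.125, apex=0.019, x_land=33.978, impact vy=-0.611
  bounce: vy ← 0.48·0.611 = 0.293

1 4.688 29.294 17.535
2 2.346 6.749 26.309
3 1.126 1.555 30.521
4 0.541 0.358 32.542
5 0.259 0.083 33.513
6 0.125 0.019 33.978
final: 33.978 0.293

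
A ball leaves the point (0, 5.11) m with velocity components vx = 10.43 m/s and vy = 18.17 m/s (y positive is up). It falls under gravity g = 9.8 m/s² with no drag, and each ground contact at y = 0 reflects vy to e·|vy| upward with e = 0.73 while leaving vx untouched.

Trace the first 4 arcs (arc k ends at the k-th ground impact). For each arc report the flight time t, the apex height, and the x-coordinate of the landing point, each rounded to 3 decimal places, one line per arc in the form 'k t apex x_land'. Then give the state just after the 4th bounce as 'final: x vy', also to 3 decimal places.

1 3.971 21.954 41.415
2 3.090 11.699 73.648
3 2.256 6.235 97.178
4 1.647 3.322 114.355
final: 114.355 5.891

Arc 1: start y=5.110, vy=18.170 → t=3.971, apex=21.954, x_land=41.415, impact vy=-20.744
  bounce: vy ← 0.73·20.744 = 15.143
Arc 2: start y=0.000, vy=15.143 → t=3.090, apex=11.699, x_land=73.648, impact vy=-15.143
  bounce: vy ← 0.73·15.143 = 11.054
Arc 3: start y=0.000, vy=11.054 → t=2.256, apex=6.235, x_land=97.178, impact vy=-11.054
  bounce: vy ← 0.73·11.054 = 8.070
Arc 4: start y=0.000, vy=8.070 → t=1.647, apex=3.322, x_land=114.355, impact vy=-8.070
  bounce: vy ← 0.73·8.070 = 5.891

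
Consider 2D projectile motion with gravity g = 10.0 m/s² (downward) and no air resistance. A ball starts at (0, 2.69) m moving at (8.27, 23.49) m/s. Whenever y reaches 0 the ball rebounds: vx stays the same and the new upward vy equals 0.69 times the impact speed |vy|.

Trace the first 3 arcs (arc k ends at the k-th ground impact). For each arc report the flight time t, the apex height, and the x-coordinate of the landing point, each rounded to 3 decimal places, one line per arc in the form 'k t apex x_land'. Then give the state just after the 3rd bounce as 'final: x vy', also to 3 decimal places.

1 4.810 30.279 39.777
2 3.396 14.416 67.862
3 2.343 6.863 87.241
final: 87.241 8.084

Arc 1: start y=2.690, vy=23.490 → t=4.810, apex=30.279, x_land=39.777, impact vy=-24.609
  bounce: vy ← 0.69·24.609 = 16.980
Arc 2: start y=0.000, vy=16.980 → t=3.396, apex=14.416, x_land=67.862, impact vy=-16.980
  bounce: vy ← 0.69·16.980 = 11.716
Arc 3: start y=0.000, vy=11.716 → t=2.343, apex=6.863, x_land=87.241, impact vy=-11.716
  bounce: vy ← 0.69·11.716 = 8.084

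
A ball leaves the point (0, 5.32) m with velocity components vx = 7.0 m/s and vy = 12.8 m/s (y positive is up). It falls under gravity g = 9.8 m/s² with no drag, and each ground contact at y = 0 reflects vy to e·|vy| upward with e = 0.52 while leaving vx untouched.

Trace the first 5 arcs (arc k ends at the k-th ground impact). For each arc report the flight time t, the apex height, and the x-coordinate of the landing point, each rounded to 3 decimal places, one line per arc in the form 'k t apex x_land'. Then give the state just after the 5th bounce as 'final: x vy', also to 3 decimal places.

1 2.977 13.679 20.839
2 1.738 3.699 33.002
3 0.904 1.000 39.327
4 0.470 0.270 42.616
5 0.244 0.073 44.327
final: 44.327 0.623

Arc 1: start y=5.320, vy=12.800 → t=2.977, apex=13.679, x_land=20.839, impact vy=-16.374
  bounce: vy ← 0.52·16.374 = 8.515
Arc 2: start y=0.000, vy=8.515 → t=1.738, apex=3.699, x_land=33.002, impact vy=-8.515
  bounce: vy ← 0.52·8.515 = 4.428
Arc 3: start y=0.000, vy=4.428 → t=0.904, apex=1.000, x_land=39.327, impact vy=-4.428
  bounce: vy ← 0.52·4.428 = 2.302
Arc 4: start y=0.000, vy=2.302 → t=0.470, apex=0.270, x_land=42.616, impact vy=-2.302
  bounce: vy ← 0.52·2.302 = 1.197
Arc 5: start y=0.000, vy=1.197 → t=0.244, apex=0.073, x_land=44.327, impact vy=-1.197
  bounce: vy ← 0.52·1.197 = 0.623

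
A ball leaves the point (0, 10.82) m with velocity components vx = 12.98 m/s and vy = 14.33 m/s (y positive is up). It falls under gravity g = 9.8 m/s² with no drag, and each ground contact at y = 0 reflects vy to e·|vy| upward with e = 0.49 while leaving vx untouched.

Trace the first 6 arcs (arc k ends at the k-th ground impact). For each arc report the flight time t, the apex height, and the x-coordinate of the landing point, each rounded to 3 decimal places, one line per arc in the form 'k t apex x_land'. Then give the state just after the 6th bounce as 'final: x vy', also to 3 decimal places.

Arc 1: start y=10.820, vy=14.330 → t=3.547, apex=21.297, x_land=46.040, impact vy=-20.431
  bounce: vy ← 0.49·20.431 = 10.011
Arc 2: start y=0.000, vy=10.011 → t=2.043, apex=5.113, x_land=72.560, impact vy=-10.011
  bounce: vy ← 0.49·10.011 = 4.905
Arc 3: start y=0.000, vy=4.905 → t=1.001, apex=1.228, x_land=85.554, impact vy=-4.905
  bounce: vy ← 0.49·4.905 = 2.404
Arc 4: start y=0.000, vy=2.404 → t=0.491, apex=0.295, x_land=91.921, impact vy=-2.404
  bounce: vy ← 0.49·2.404 = 1.178
Arc 5: start y=0.000, vy=1.178 → t=0.240, apex=0.071, x_land=95.041, impact vy=-1.178
  bounce: vy ← 0.49·1.178 = 0.577
Arc 6: start y=0.000, vy=0.577 → t=0.118, apex=0.017, x_land=96.570, impact vy=-0.577
  bounce: vy ← 0.49·0.577 = 0.283

1 3.547 21.297 46.040
2 2.043 5.113 72.560
3 1.001 1.228 85.554
4 0.491 0.295 91.921
5 0.240 0.071 95.041
6 0.118 0.017 96.570
final: 96.570 0.283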